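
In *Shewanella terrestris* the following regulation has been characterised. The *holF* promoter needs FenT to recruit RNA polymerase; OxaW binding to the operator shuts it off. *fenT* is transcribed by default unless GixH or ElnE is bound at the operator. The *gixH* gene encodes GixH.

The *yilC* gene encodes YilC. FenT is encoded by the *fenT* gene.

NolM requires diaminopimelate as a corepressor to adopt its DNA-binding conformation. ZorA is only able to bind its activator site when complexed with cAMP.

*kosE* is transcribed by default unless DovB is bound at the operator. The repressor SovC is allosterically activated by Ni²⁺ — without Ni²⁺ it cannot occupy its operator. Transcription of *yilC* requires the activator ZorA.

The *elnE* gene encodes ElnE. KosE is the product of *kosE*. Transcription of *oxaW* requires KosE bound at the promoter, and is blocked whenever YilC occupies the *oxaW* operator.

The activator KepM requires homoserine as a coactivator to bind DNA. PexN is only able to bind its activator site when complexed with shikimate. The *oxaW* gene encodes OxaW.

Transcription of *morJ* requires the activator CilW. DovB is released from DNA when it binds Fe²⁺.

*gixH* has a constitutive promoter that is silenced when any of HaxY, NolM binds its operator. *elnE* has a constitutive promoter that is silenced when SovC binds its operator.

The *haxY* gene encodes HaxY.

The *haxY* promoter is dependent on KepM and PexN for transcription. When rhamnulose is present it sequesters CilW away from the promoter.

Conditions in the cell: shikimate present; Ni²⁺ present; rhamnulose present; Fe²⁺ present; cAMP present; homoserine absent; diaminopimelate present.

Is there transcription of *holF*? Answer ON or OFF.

cAMP is present, so ZorA is active.
No repressor is bound and ZorA is active, so *yilC* is transcribed.
So YilC is produced and active.
Fe²⁺ is present, so DovB is inactive.
With no repressor bound, *kosE* is transcribed.
So KosE is produced and active.
With repressor YilC bound, *oxaW* is not transcribed.
So OxaW is not produced.
Homoserine is absent, so KepM is inactive.
Shikimate is present, so PexN is active.
Required activator KepM is absent, so *haxY* is not transcribed.
So HaxY is not produced.
Diaminopimelate is present, so NolM is active.
With repressor NolM bound, *gixH* is not transcribed.
So GixH is not produced.
Ni²⁺ is present, so SovC is active.
With repressor SovC bound, *elnE* is not transcribed.
So ElnE is not produced.
With no repressor bound, *fenT* is transcribed.
So FenT is produced and active.
No repressor is bound and FenT is active, so *holF* is transcribed.

ON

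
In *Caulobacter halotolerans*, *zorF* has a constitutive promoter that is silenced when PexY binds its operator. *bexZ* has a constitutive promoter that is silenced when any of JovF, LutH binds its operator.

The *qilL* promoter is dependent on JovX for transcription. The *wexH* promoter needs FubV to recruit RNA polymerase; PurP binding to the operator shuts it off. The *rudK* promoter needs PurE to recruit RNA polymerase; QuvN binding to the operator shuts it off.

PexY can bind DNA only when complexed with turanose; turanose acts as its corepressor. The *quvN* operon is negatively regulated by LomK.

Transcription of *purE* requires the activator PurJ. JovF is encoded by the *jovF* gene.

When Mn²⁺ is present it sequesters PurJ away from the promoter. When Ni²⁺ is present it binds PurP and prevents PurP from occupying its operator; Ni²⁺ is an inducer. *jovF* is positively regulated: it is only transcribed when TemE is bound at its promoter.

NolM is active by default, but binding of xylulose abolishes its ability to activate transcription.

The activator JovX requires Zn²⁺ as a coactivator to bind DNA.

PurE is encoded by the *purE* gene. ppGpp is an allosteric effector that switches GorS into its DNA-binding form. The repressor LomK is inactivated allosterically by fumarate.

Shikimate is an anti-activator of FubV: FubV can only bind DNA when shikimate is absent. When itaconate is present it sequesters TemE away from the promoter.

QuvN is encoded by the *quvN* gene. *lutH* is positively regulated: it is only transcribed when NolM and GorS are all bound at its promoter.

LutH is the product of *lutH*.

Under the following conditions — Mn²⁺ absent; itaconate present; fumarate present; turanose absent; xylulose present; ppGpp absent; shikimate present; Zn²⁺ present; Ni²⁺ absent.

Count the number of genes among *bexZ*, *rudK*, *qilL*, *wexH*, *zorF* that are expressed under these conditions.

Itaconate is present, so TemE is inactive.
Required activator TemE is absent, so *jovF* is not transcribed.
So JovF is not produced.
Xylulose is present, so NolM is inactive.
ppGpp is absent, so GorS is inactive.
Required activator NolM is absent, so *lutH* is not transcribed.
So LutH is not produced.
With no repressor bound, *bexZ* is transcribed.
→ *bexZ* is ON.
Mn²⁺ is absent, so PurJ is active.
No repressor is bound and PurJ is active, so *purE* is transcribed.
So PurE is produced and active.
Fumarate is present, so LomK is inactive.
With no repressor bound, *quvN* is transcribed.
So QuvN is produced and active.
With repressor QuvN bound, *rudK* is not transcribed.
→ *rudK* is OFF.
Zn²⁺ is present, so JovX is active.
No repressor is bound and JovX is active, so *qilL* is transcribed.
→ *qilL* is ON.
Shikimate is present, so FubV is inactive.
Ni²⁺ is absent, so PurP is active.
With repressor PurP bound, *wexH* is not transcribed.
→ *wexH* is OFF.
Turanose is absent, so PexY is inactive.
With no repressor bound, *zorF* is transcribed.
→ *zorF* is ON.
3 of the 5 genes are transcribed.

3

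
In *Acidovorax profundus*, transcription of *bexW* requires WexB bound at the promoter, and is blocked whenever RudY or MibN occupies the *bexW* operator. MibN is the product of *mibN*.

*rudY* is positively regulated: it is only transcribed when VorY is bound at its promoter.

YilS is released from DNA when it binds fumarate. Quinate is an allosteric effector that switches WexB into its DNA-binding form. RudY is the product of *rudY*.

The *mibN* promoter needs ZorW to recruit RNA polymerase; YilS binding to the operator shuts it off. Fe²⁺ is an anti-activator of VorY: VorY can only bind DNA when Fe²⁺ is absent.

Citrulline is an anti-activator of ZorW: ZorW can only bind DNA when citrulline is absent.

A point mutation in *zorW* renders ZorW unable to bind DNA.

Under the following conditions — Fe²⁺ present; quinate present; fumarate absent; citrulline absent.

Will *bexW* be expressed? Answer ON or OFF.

Quinate is present, so WexB is active.
Fe²⁺ is present, so VorY is inactive.
Required activator VorY is absent, so *rudY* is not transcribed.
So RudY is not produced.
Fumarate is absent, so YilS is active.
ZorW is non-functional in this strain, so it has no effect.
With repressor YilS bound, *mibN* is not transcribed.
So MibN is not produced.
No repressor is bound and WexB is active, so *bexW* is transcribed.

ON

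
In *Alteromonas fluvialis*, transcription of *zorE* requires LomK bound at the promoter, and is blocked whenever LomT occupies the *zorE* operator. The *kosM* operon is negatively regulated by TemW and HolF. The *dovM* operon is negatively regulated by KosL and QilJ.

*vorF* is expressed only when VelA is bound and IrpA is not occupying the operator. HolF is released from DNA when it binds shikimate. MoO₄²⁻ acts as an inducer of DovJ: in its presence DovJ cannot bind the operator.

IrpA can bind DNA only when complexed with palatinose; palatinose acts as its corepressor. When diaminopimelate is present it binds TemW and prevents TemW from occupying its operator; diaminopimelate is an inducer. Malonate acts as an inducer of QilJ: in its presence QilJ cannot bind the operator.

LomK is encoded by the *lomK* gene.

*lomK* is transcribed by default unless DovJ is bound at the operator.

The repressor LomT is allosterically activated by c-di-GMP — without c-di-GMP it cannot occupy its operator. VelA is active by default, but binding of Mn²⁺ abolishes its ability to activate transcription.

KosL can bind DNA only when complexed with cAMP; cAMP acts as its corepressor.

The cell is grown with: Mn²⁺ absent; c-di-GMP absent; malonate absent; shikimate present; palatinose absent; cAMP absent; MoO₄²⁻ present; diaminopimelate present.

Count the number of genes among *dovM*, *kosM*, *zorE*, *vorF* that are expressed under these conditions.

cAMP is absent, so KosL is inactive.
Malonate is absent, so QilJ is active.
With repressor QilJ bound, *dovM* is not transcribed.
→ *dovM* is OFF.
Diaminopimelate is present, so TemW is inactive.
Shikimate is present, so HolF is inactive.
With no repressor bound, *kosM* is transcribed.
→ *kosM* is ON.
c-di-GMP is absent, so LomT is inactive.
MoO₄²⁻ is present, so DovJ is inactive.
With no repressor bound, *lomK* is transcribed.
So LomK is produced and active.
No repressor is bound and LomK is active, so *zorE* is transcribed.
→ *zorE* is ON.
Palatinose is absent, so IrpA is inactive.
Mn²⁺ is absent, so VelA is active.
No repressor is bound and VelA is active, so *vorF* is transcribed.
→ *vorF* is ON.
3 of the 4 genes are transcribed.

3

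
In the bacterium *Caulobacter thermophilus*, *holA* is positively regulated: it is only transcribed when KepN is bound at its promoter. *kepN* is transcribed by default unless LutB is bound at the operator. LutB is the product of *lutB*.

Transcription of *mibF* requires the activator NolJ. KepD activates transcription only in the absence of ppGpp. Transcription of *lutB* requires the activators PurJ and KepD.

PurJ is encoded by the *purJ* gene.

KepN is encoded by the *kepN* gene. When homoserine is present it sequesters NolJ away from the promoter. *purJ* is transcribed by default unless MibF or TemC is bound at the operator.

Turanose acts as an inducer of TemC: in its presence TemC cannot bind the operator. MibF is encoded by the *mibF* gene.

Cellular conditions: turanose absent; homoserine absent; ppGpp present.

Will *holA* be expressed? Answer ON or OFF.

ON

Homoserine is absent, so NolJ is active.
No repressor is bound and NolJ is active, so *mibF* is transcribed.
So MibF is produced and active.
Turanose is absent, so TemC is active.
With repressor MibF bound, *purJ* is not transcribed.
So PurJ is not produced.
ppGpp is present, so KepD is inactive.
Required activator PurJ is absent, so *lutB* is not transcribed.
So LutB is not produced.
With no repressor bound, *kepN* is transcribed.
So KepN is produced and active.
No repressor is bound and KepN is active, so *holA* is transcribed.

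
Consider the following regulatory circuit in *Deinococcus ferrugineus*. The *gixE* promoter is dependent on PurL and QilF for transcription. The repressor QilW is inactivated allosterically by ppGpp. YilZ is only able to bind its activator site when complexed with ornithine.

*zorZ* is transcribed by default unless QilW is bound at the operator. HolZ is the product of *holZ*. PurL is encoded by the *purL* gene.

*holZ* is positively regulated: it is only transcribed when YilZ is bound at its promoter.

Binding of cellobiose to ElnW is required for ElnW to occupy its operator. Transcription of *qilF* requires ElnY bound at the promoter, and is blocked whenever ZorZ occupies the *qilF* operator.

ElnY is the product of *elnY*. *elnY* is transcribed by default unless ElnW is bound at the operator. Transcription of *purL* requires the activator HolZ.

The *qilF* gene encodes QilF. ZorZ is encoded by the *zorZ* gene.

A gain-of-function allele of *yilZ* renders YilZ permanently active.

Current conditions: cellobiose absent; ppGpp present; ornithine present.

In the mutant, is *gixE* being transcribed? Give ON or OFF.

OFF

YilZ is constitutively active in this strain.
No repressor is bound and YilZ is active, so *holZ* is transcribed.
So HolZ is produced and active.
No repressor is bound and HolZ is active, so *purL* is transcribed.
So PurL is produced and active.
ppGpp is present, so QilW is inactive.
With no repressor bound, *zorZ* is transcribed.
So ZorZ is produced and active.
Cellobiose is absent, so ElnW is inactive.
With no repressor bound, *elnY* is transcribed.
So ElnY is produced and active.
With repressor ZorZ bound, *qilF* is not transcribed.
So QilF is not produced.
Required activator QilF is absent, so *gixE* is not transcribed.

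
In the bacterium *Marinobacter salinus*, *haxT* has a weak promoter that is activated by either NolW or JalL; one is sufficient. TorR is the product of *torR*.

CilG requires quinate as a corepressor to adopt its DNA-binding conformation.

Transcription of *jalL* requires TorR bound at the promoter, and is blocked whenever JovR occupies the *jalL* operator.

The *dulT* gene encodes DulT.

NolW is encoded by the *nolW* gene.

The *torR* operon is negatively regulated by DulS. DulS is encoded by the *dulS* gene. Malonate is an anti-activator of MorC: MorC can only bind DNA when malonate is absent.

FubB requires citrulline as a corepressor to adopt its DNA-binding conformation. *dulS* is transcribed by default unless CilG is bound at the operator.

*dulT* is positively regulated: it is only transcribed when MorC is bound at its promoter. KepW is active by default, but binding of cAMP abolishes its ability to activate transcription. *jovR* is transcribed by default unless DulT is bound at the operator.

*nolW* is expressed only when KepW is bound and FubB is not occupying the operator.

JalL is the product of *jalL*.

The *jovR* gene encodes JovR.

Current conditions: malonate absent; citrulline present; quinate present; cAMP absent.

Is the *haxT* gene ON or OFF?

Citrulline is present, so FubB is active.
cAMP is absent, so KepW is active.
With repressor FubB bound, *nolW* is not transcribed.
So NolW is not produced.
Quinate is present, so CilG is active.
With repressor CilG bound, *dulS* is not transcribed.
So DulS is not produced.
With no repressor bound, *torR* is transcribed.
So TorR is produced and active.
Malonate is absent, so MorC is active.
No repressor is bound and MorC is active, so *dulT* is transcribed.
So DulT is produced and active.
With repressor DulT bound, *jovR* is not transcribed.
So JovR is not produced.
No repressor is bound and TorR is active, so *jalL* is transcribed.
So JalL is produced and active.
Activator JalL is present, so *haxT* is transcribed.

ON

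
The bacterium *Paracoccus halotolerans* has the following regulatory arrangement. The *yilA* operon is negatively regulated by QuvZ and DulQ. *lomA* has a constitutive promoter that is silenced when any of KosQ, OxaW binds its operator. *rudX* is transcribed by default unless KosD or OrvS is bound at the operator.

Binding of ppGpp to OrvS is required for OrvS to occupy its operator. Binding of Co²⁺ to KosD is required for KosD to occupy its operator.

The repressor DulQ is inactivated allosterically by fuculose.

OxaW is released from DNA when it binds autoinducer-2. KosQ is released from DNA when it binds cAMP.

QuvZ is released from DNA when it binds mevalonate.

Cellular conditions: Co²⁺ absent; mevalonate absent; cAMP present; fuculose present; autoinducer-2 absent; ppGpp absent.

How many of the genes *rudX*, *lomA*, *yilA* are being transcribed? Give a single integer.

Co²⁺ is absent, so KosD is inactive.
ppGpp is absent, so OrvS is inactive.
With no repressor bound, *rudX* is transcribed.
→ *rudX* is ON.
cAMP is present, so KosQ is inactive.
Autoinducer-2 is absent, so OxaW is active.
With repressor OxaW bound, *lomA* is not transcribed.
→ *lomA* is OFF.
Mevalonate is absent, so QuvZ is active.
Fuculose is present, so DulQ is inactive.
With repressor QuvZ bound, *yilA* is not transcribed.
→ *yilA* is OFF.
1 of the 3 genes is transcribed.

1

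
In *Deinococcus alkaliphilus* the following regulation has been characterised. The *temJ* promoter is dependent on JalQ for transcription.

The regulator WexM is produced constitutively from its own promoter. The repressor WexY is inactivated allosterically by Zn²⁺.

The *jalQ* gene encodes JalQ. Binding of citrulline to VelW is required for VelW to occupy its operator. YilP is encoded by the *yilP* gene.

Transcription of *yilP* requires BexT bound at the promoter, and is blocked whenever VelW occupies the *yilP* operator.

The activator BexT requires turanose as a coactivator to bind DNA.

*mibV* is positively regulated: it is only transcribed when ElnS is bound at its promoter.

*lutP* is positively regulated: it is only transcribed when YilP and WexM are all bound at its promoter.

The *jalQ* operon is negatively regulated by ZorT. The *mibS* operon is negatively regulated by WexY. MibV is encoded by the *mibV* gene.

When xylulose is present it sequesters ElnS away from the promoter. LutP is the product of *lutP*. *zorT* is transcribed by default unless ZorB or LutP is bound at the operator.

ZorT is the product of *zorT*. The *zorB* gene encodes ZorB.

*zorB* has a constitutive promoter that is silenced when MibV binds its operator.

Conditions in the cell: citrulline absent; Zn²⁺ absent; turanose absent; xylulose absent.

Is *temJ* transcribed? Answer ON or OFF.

Xylulose is absent, so ElnS is active.
No repressor is bound and ElnS is active, so *mibV* is transcribed.
So MibV is produced and active.
With repressor MibV bound, *zorB* is not transcribed.
So ZorB is not produced.
Turanose is absent, so BexT is inactive.
Citrulline is absent, so VelW is inactive.
Required activator BexT is absent, so *yilP* is not transcribed.
So YilP is not produced.
WexM is produced constitutively and is active.
Required activator YilP is absent, so *lutP* is not transcribed.
So LutP is not produced.
With no repressor bound, *zorT* is transcribed.
So ZorT is produced and active.
With repressor ZorT bound, *jalQ* is not transcribed.
So JalQ is not produced.
Required activator JalQ is absent, so *temJ* is not transcribed.

OFF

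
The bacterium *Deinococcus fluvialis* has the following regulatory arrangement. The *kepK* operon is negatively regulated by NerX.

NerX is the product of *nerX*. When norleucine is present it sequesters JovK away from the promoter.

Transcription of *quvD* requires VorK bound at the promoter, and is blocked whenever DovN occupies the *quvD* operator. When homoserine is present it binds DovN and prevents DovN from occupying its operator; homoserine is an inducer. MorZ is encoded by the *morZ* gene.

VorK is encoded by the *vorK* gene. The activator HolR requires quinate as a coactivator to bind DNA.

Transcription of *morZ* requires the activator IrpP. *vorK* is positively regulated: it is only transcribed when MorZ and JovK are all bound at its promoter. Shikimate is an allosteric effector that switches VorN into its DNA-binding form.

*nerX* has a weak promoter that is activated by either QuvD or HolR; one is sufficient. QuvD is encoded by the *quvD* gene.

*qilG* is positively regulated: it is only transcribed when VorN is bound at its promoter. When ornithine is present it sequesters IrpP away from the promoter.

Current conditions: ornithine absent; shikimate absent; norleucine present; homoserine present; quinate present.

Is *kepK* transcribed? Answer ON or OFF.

Ornithine is absent, so IrpP is active.
No repressor is bound and IrpP is active, so *morZ* is transcribed.
So MorZ is produced and active.
Norleucine is present, so JovK is inactive.
Required activator JovK is absent, so *vorK* is not transcribed.
So VorK is not produced.
Homoserine is present, so DovN is inactive.
Required activator VorK is absent, so *quvD* is not transcribed.
So QuvD is not produced.
Quinate is present, so HolR is active.
Activator HolR is present, so *nerX* is transcribed.
So NerX is produced and active.
With repressor NerX bound, *kepK* is not transcribed.

OFF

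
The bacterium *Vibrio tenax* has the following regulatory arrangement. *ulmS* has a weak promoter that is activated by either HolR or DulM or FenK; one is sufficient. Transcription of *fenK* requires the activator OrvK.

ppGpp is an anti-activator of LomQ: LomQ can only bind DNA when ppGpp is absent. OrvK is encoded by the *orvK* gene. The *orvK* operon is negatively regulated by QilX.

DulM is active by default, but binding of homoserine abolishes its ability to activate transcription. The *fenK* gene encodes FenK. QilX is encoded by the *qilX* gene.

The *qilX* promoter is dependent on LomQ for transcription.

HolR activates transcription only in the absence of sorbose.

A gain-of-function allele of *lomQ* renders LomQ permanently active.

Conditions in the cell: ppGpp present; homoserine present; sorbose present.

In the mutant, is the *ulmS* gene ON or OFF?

Sorbose is present, so HolR is inactive.
Homoserine is present, so DulM is inactive.
LomQ is constitutively active in this strain.
No repressor is bound and LomQ is active, so *qilX* is transcribed.
So QilX is produced and active.
With repressor QilX bound, *orvK* is not transcribed.
So OrvK is not produced.
Required activator OrvK is absent, so *fenK* is not transcribed.
So FenK is not produced.
No activator is available at the *ulmS* promoter, so *ulmS* is not transcribed.

OFF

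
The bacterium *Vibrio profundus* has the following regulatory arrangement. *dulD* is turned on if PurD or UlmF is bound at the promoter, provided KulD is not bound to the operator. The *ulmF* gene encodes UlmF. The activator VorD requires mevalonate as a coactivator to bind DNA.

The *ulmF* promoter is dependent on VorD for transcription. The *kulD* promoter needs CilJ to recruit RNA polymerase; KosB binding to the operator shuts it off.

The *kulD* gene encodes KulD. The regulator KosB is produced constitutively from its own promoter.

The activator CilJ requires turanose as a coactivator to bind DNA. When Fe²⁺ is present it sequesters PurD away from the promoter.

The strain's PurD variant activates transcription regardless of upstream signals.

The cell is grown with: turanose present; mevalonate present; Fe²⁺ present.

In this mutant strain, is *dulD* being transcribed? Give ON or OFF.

ON

KosB is produced constitutively and is active.
Turanose is present, so CilJ is active.
With repressor KosB bound, *kulD* is not transcribed.
So KulD is not produced.
PurD is constitutively active in this strain.
Mevalonate is present, so VorD is active.
No repressor is bound and VorD is active, so *ulmF* is transcribed.
So UlmF is produced and active.
Activator PurD is present, so *dulD* is transcribed.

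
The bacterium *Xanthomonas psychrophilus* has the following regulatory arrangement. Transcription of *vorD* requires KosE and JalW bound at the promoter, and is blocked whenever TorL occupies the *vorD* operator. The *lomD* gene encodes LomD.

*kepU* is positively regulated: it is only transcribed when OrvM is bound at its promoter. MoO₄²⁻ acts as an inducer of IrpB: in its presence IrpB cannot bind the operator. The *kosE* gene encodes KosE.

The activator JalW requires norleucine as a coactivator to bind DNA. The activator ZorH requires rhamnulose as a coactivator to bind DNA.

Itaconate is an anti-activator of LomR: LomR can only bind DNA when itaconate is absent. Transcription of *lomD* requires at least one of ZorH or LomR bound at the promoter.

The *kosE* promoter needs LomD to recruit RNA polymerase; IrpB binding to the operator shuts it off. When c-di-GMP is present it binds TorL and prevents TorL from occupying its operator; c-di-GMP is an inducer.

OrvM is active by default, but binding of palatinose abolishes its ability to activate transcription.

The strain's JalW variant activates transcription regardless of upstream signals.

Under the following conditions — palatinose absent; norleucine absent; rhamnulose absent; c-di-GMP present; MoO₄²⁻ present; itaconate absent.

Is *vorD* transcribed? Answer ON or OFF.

ON

c-di-GMP is present, so TorL is inactive.
MoO₄²⁻ is present, so IrpB is inactive.
Rhamnulose is absent, so ZorH is inactive.
Itaconate is absent, so LomR is active.
Activator LomR is present, so *lomD* is transcribed.
So LomD is produced and active.
No repressor is bound and LomD is active, so *kosE* is transcribed.
So KosE is produced and active.
JalW is constitutively active in this strain.
No repressor is bound and KosE and JalW are active, so *vorD* is transcribed.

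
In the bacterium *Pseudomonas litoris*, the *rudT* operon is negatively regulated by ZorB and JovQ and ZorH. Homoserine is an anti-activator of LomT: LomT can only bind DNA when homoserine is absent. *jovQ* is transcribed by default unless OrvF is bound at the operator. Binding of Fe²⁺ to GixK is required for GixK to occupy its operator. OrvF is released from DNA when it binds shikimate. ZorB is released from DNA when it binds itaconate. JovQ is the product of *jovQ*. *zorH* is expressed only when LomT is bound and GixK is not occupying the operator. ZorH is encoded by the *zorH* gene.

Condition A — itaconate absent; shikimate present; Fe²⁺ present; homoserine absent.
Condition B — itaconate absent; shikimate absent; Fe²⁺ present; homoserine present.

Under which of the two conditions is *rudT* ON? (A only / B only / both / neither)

neither

Condition A:
Itaconate is absent, so ZorB is active.
Shikimate is present, so OrvF is inactive.
With no repressor bound, *jovQ* is transcribed.
So JovQ is produced and active.
Fe²⁺ is present, so GixK is active.
Homoserine is absent, so LomT is active.
With repressor GixK bound, *zorH* is not transcribed.
So ZorH is not produced.
With repressor ZorB bound, *rudT* is not transcribed.
→ *rudT* is OFF in A.
Condition B:
Itaconate is absent, so ZorB is active.
Shikimate is absent, so OrvF is active.
With repressor OrvF bound, *jovQ* is not transcribed.
So JovQ is not produced.
Fe²⁺ is present, so GixK is active.
Homoserine is present, so LomT is inactive.
With repressor GixK bound, *zorH* is not transcribed.
So ZorH is not produced.
With repressor ZorB bound, *rudT* is not transcribed.
→ *rudT* is OFF in B.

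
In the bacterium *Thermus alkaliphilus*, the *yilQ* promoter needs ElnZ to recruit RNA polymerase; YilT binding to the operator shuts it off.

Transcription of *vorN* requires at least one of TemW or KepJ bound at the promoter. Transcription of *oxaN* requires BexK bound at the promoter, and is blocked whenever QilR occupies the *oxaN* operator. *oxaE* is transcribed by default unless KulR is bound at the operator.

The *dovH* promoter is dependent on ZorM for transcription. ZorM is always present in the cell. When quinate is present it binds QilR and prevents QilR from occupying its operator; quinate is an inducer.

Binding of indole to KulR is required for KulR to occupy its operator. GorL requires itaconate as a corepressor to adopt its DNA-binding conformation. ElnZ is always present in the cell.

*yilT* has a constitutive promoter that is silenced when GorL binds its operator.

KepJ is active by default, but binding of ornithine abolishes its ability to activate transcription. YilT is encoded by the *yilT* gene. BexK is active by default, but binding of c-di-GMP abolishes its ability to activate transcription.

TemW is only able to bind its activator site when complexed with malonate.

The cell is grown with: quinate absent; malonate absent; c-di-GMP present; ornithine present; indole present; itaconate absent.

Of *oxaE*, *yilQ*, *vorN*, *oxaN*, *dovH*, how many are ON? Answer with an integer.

Indole is present, so KulR is active.
With repressor KulR bound, *oxaE* is not transcribed.
→ *oxaE* is OFF.
ElnZ is produced constitutively and is active.
Itaconate is absent, so GorL is inactive.
With no repressor bound, *yilT* is transcribed.
So YilT is produced and active.
With repressor YilT bound, *yilQ* is not transcribed.
→ *yilQ* is OFF.
Malonate is absent, so TemW is inactive.
Ornithine is present, so KepJ is inactive.
No activator is available at the *vorN* promoter, so *vorN* is not transcribed.
→ *vorN* is OFF.
c-di-GMP is present, so BexK is inactive.
Quinate is absent, so QilR is active.
With repressor QilR bound, *oxaN* is not transcribed.
→ *oxaN* is OFF.
ZorM is produced constitutively and is active.
No repressor is bound and ZorM is active, so *dovH* is transcribed.
→ *dovH* is ON.
1 of the 5 genes is transcribed.

1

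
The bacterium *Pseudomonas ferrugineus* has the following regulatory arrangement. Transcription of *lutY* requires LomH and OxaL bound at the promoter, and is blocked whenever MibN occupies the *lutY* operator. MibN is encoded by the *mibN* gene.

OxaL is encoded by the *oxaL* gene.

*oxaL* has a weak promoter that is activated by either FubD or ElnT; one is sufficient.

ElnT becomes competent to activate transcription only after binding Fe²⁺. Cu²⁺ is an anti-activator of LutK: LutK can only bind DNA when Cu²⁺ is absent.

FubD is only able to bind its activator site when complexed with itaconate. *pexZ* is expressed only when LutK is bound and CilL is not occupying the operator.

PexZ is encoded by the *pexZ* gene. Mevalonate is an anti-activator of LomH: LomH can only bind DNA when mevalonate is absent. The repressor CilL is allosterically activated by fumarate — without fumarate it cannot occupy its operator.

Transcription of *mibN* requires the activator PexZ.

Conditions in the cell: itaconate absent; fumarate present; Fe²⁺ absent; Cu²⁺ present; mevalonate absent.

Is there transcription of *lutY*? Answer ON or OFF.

Mevalonate is absent, so LomH is active.
Itaconate is absent, so FubD is inactive.
Fe²⁺ is absent, so ElnT is inactive.
No activator is available at the *oxaL* promoter, so *oxaL* is not transcribed.
So OxaL is not produced.
Cu²⁺ is present, so LutK is inactive.
Fumarate is present, so CilL is active.
With repressor CilL bound, *pexZ* is not transcribed.
So PexZ is not produced.
Required activator PexZ is absent, so *mibN* is not transcribed.
So MibN is not produced.
Required activator OxaL is absent, so *lutY* is not transcribed.

OFF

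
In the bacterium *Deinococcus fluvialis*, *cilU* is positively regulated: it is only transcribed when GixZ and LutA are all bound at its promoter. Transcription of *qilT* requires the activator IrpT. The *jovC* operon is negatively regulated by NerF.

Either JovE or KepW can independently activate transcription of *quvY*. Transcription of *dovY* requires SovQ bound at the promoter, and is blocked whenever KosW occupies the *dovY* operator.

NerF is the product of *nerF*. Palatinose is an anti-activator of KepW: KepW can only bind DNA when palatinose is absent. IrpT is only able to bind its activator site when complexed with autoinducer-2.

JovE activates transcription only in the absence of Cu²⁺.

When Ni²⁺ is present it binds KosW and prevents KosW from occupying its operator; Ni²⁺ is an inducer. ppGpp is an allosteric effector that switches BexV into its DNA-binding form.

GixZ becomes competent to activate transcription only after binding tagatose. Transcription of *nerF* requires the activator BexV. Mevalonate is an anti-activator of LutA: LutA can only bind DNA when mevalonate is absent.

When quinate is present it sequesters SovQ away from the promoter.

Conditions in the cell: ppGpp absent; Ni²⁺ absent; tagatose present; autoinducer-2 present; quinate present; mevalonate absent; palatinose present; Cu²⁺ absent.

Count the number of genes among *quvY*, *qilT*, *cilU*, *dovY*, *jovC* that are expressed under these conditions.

Cu²⁺ is absent, so JovE is active.
Palatinose is present, so KepW is inactive.
Activator JovE is present, so *quvY* is transcribed.
→ *quvY* is ON.
Autoinducer-2 is present, so IrpT is active.
No repressor is bound and IrpT is active, so *qilT* is transcribed.
→ *qilT* is ON.
Tagatose is present, so GixZ is active.
Mevalonate is absent, so LutA is active.
No repressor is bound and GixZ and LutA are active, so *cilU* is transcribed.
→ *cilU* is ON.
Ni²⁺ is absent, so KosW is active.
Quinate is present, so SovQ is inactive.
With repressor KosW bound, *dovY* is not transcribed.
→ *dovY* is OFF.
ppGpp is absent, so BexV is inactive.
Required activator BexV is absent, so *nerF* is not transcribed.
So NerF is not produced.
With no repressor bound, *jovC* is transcribed.
→ *jovC* is ON.
4 of the 5 genes are transcribed.

4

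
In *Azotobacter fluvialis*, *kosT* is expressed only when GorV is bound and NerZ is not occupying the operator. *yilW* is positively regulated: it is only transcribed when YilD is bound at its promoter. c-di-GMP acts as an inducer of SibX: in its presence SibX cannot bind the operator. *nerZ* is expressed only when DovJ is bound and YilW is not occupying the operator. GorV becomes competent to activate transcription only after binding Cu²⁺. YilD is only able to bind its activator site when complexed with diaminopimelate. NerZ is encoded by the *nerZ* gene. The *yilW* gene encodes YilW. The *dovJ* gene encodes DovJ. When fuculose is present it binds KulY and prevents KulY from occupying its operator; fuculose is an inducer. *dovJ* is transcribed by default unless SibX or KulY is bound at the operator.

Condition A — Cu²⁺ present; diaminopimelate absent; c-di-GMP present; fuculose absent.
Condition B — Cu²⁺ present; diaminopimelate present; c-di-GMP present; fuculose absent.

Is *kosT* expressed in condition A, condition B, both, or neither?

both

Condition A:
Cu²⁺ is present, so GorV is active.
Diaminopimelate is absent, so YilD is inactive.
Required activator YilD is absent, so *yilW* is not transcribed.
So YilW is not produced.
c-di-GMP is present, so SibX is inactive.
Fuculose is absent, so KulY is active.
With repressor KulY bound, *dovJ* is not transcribed.
So DovJ is not produced.
Required activator DovJ is absent, so *nerZ* is not transcribed.
So NerZ is not produced.
No repressor is bound and GorV is active, so *kosT* is transcribed.
→ *kosT* is ON in A.
Condition B:
Cu²⁺ is present, so GorV is active.
Diaminopimelate is present, so YilD is active.
No repressor is bound and YilD is active, so *yilW* is transcribed.
So YilW is produced and active.
c-di-GMP is present, so SibX is inactive.
Fuculose is absent, so KulY is active.
With repressor KulY bound, *dovJ* is not transcribed.
So DovJ is not produced.
With repressor YilW bound, *nerZ* is not transcribed.
So NerZ is not produced.
No repressor is bound and GorV is active, so *kosT* is transcribed.
→ *kosT* is ON in B.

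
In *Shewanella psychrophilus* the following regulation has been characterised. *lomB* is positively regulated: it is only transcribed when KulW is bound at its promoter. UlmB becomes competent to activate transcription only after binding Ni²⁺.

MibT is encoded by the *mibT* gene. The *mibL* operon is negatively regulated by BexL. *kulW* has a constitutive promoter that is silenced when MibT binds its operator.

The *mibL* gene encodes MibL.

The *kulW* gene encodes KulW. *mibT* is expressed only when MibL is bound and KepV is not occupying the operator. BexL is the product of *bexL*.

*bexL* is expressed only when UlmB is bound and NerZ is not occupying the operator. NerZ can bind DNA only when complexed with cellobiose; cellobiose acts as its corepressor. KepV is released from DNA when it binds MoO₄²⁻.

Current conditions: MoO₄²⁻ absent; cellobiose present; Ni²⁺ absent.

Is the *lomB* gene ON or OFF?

Ni²⁺ is absent, so UlmB is inactive.
Cellobiose is present, so NerZ is active.
With repressor NerZ bound, *bexL* is not transcribed.
So BexL is not produced.
With no repressor bound, *mibL* is transcribed.
So MibL is produced and active.
MoO₄²⁻ is absent, so KepV is active.
With repressor KepV bound, *mibT* is not transcribed.
So MibT is not produced.
With no repressor bound, *kulW* is transcribed.
So KulW is produced and active.
No repressor is bound and KulW is active, so *lomB* is transcribed.

ON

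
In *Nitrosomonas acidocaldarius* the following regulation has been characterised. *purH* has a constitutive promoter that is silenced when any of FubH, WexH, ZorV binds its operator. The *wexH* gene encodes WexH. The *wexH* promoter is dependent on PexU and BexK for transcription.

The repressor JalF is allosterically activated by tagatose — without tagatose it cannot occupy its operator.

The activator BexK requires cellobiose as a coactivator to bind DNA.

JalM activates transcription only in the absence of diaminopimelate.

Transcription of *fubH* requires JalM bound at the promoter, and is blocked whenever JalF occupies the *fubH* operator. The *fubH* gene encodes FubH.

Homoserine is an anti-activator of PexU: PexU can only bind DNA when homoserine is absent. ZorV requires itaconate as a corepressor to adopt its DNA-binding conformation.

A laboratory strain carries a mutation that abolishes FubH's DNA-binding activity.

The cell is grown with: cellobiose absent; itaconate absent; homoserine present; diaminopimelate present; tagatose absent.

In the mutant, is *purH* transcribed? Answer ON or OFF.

FubH is non-functional in this strain, so it has no effect.
Homoserine is present, so PexU is inactive.
Cellobiose is absent, so BexK is inactive.
Required activator PexU is absent, so *wexH* is not transcribed.
So WexH is not produced.
Itaconate is absent, so ZorV is inactive.
With no repressor bound, *purH* is transcribed.

ON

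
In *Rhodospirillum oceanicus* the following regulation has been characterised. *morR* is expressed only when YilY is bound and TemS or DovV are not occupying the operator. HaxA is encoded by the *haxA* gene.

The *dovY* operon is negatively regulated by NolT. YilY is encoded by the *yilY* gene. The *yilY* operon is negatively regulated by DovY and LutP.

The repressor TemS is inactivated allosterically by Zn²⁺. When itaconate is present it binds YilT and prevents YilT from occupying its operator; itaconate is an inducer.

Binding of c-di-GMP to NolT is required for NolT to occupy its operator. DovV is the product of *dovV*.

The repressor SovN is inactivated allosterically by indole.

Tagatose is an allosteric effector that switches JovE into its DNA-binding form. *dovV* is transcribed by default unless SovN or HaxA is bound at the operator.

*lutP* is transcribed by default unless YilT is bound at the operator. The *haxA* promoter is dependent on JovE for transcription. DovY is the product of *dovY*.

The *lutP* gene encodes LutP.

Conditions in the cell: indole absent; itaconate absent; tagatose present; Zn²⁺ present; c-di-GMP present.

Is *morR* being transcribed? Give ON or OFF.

ON

c-di-GMP is present, so NolT is active.
With repressor NolT bound, *dovY* is not transcribed.
So DovY is not produced.
Itaconate is absent, so YilT is active.
With repressor YilT bound, *lutP* is not transcribed.
So LutP is not produced.
With no repressor bound, *yilY* is transcribed.
So YilY is produced and active.
Zn²⁺ is present, so TemS is inactive.
Indole is absent, so SovN is active.
Tagatose is present, so JovE is active.
No repressor is bound and JovE is active, so *haxA* is transcribed.
So HaxA is produced and active.
With repressor SovN bound, *dovV* is not transcribed.
So DovV is not produced.
No repressor is bound and YilY is active, so *morR* is transcribed.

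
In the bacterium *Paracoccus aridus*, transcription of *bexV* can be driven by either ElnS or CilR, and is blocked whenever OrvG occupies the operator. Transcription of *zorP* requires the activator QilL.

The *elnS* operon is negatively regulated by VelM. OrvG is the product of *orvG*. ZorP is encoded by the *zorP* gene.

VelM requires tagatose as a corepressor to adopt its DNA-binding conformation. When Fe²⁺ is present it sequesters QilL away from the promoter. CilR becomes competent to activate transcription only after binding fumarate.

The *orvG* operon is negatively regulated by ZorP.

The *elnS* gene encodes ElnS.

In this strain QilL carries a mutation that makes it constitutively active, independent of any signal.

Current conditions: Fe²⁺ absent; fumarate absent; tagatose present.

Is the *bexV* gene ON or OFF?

OFF

Tagatose is present, so VelM is active.
With repressor VelM bound, *elnS* is not transcribed.
So ElnS is not produced.
Fumarate is absent, so CilR is inactive.
QilL is constitutively active in this strain.
No repressor is bound and QilL is active, so *zorP* is transcribed.
So ZorP is produced and active.
With repressor ZorP bound, *orvG* is not transcribed.
So OrvG is not produced.
No activator is available at the *bexV* promoter, so *bexV* is not transcribed.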